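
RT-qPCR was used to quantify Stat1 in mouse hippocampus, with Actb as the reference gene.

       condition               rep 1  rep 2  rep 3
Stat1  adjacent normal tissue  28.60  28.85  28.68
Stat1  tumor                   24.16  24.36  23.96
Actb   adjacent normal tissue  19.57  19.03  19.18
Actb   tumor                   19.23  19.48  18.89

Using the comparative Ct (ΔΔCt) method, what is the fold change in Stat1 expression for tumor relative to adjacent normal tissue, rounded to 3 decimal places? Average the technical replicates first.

22.471

Mean Ct: Stat1 adjacent normal tissue 28.710; Stat1 tumor 24.160; Actb adjacent normal tissue 19.260; Actb tumor 19.200
ΔCt(adjacent normal tissue) = 28.710 − 19.260 = 9.450
ΔCt(tumor) = 24.160 − 19.200 = 4.960
ΔΔCt = 4.960 − 9.450 = -4.490
Fold change = 2^(−(-4.490)) = 2^4.490 = 22.4711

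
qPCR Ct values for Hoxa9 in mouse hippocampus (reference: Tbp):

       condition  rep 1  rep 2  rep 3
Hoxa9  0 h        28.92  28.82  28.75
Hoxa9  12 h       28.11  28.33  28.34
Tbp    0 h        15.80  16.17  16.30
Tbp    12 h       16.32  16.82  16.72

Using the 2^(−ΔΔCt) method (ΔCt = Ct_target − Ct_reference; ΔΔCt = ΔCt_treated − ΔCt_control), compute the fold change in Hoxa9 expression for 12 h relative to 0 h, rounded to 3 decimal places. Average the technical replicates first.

2.144

Mean Ct: Hoxa9 0 h 28.830; Hoxa9 12 h 28.260; Tbp 0 h 16.090; Tbp 12 h 16.620
ΔCt(0 h) = 28.830 − 16.090 = 12.740
ΔCt(12 h) = 28.260 − 16.620 = 11.640
ΔΔCt = 11.640 − 12.740 = -1.100
Fold change = 2^(−(-1.100)) = 2^1.100 = 2.1435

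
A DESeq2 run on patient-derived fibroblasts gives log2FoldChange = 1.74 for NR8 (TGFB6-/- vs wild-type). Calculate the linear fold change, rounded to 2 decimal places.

3.34

Fold change = 2^(1.74) = 3.340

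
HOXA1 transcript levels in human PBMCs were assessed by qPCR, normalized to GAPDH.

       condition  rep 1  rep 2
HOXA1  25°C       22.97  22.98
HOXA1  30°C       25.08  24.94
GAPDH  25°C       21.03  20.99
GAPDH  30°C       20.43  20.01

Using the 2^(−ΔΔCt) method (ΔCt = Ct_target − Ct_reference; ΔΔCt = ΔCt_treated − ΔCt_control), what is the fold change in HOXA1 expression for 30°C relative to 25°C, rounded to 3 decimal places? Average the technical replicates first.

0.141

Mean Ct: HOXA1 25°C 22.975; HOXA1 30°C 25.010; GAPDH 25°C 21.010; GAPDH 30°C 20.220
ΔCt(25°C) = 22.975 − 21.010 = 1.965
ΔCt(30°C) = 25.010 − 20.220 = 4.790
ΔΔCt = 4.790 − 1.965 = 2.825
Fold change = 2^(−2.825) = 0.1411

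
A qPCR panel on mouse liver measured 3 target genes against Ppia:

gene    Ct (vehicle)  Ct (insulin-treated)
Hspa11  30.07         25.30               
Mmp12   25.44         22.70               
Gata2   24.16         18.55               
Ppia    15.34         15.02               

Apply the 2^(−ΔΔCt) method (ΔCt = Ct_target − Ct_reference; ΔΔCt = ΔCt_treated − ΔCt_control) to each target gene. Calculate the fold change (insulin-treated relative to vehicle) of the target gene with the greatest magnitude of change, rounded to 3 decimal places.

39.124

Hspa11: ΔΔCt = (25.30−15.02) − (30.07−15.34) = 10.28 − 14.73 = -4.45; fold change = 2^4.45 = 21.857
Mmp12: ΔΔCt = (22.70−15.02) − (25.44−15.34) = 7.68 − 10.10 = -2.42; fold change = 2^2.42 = 5.352
Gata2: ΔΔCt = (18.55−15.02) − (24.16−15.34) = 3.53 − 8.82 = -5.29; fold change = 2^5.29 = 39.124
Gata2 has the largest |ΔΔCt| = 5.29.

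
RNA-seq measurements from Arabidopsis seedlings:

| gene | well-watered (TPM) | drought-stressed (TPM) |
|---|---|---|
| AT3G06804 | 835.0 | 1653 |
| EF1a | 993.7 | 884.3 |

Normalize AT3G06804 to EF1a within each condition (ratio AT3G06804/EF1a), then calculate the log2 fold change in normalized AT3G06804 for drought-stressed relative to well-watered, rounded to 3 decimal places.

1.154

AT3G06804/EF1a (well-watered) = 835.0 / 993.7 = 0.84029
AT3G06804/EF1a (drought-stressed) = 1653 / 884.3 = 1.8693
Fold change = 1.8693 / 0.84029 = 2.2245
log2(2.2245) = 1.1535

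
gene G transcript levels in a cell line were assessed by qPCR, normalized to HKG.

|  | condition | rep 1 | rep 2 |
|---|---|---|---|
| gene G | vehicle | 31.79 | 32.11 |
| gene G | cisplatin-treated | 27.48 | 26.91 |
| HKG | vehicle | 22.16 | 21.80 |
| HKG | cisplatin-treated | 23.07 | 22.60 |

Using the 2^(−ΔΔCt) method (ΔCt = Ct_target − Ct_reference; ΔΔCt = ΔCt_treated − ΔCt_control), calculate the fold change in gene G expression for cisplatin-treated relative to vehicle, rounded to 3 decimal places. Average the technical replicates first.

48.840

Mean Ct: gene G vehicle 31.950; gene G cisplatin-treated 27.195; HKG vehicle 21.980; HKG cisplatin-treated 22.835
ΔCt(vehicle) = 31.950 − 21.980 = 9.970
ΔCt(cisplatin-treated) = 27.195 − 22.835 = 4.360
ΔΔCt = 4.360 − 9.970 = -5.610
Fold change = 2^(−(-5.610)) = 2^5.610 = 48.8403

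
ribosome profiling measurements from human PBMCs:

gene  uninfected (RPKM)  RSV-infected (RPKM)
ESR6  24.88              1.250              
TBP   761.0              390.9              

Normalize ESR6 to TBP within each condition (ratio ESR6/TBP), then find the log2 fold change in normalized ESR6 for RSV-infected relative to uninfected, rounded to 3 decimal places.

ESR6/TBP (uninfected) = 24.88 / 761.0 = 0.032694
ESR6/TBP (RSV-infected) = 1.250 / 390.9 = 0.0031977
Fold change = 0.0031977 / 0.032694 = 0.0978
log2(0.0978) = -3.3539

-3.354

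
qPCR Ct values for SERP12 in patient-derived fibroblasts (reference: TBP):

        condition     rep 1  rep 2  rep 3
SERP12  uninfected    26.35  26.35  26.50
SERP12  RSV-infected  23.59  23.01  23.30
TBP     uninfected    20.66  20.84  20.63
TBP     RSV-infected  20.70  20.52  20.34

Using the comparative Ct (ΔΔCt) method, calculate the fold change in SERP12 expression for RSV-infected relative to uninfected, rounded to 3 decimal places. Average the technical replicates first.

Mean Ct: SERP12 uninfected 26.400; SERP12 RSV-infected 23.300; TBP uninfected 20.710; TBP RSV-infected 20.520
ΔCt(uninfected) = 26.400 − 20.710 = 5.690
ΔCt(RSV-infected) = 23.300 − 20.520 = 2.780
ΔΔCt = 2.780 − 5.690 = -2.910
Fold change = 2^(−(-2.910)) = 2^2.910 = 7.5162

7.516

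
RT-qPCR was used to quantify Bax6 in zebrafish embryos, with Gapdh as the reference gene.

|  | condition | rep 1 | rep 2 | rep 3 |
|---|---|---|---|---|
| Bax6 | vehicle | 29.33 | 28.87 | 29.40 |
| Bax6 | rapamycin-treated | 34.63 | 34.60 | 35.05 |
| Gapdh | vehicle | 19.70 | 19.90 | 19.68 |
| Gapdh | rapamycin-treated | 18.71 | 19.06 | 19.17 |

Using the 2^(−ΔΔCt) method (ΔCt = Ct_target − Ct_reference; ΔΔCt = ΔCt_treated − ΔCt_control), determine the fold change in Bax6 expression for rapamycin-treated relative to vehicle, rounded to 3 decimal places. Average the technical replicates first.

Mean Ct: Bax6 vehicle 29.200; Bax6 rapamycin-treated 34.760; Gapdh vehicle 19.760; Gapdh rapamycin-treated 18.980
ΔCt(vehicle) = 29.200 − 19.760 = 9.440
ΔCt(rapamycin-treated) = 34.760 − 18.980 = 15.780
ΔΔCt = 15.780 − 9.440 = 6.340
Fold change = 2^(−6.340) = 0.0123

0.012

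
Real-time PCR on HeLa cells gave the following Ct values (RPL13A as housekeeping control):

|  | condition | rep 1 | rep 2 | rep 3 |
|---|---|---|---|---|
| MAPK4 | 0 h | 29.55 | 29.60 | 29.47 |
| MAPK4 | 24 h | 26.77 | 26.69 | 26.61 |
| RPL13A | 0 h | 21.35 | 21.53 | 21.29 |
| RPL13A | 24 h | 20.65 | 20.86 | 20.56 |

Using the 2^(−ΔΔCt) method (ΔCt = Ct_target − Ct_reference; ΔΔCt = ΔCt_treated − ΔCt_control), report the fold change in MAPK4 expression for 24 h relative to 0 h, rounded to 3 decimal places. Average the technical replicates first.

Mean Ct: MAPK4 0 h 29.540; MAPK4 24 h 26.690; RPL13A 0 h 21.390; RPL13A 24 h 20.690
ΔCt(0 h) = 29.540 − 21.390 = 8.150
ΔCt(24 h) = 26.690 − 20.690 = 6.000
ΔΔCt = 6.000 − 8.150 = -2.150
Fold change = 2^(−(-2.150)) = 2^2.150 = 4.4383

4.438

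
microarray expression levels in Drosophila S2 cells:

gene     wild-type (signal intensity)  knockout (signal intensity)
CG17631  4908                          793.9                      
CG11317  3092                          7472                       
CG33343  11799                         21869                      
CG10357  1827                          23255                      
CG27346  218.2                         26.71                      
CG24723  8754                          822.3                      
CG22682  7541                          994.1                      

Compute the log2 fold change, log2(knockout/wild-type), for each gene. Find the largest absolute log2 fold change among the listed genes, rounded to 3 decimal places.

log2(793.9/4908) = -2.628  (CG17631)
log2(7472/3092) = 1.273  (CG11317)
log2(21869/11799) = 0.890  (CG33343)
log2(23255/1827) = 3.670  (CG10357)
log2(26.71/218.2) = -3.030  (CG27346)
log2(822.3/8754) = -3.412  (CG24723)
log2(994.1/7541) = -2.923  (CG22682)
The largest magnitude belongs to CG10357.

3.670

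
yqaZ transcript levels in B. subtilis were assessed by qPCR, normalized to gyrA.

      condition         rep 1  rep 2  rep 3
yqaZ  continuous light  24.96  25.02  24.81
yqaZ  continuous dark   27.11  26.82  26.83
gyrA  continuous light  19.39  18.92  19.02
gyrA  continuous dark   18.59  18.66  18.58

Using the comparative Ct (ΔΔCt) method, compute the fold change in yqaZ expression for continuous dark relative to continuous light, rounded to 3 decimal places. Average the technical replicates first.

0.178

Mean Ct: yqaZ continuous light 24.930; yqaZ continuous dark 26.920; gyrA continuous light 19.110; gyrA continuous dark 18.610
ΔCt(continuous light) = 24.930 − 19.110 = 5.820
ΔCt(continuous dark) = 26.920 − 18.610 = 8.310
ΔΔCt = 8.310 − 5.820 = 2.490
Fold change = 2^(−2.490) = 0.1780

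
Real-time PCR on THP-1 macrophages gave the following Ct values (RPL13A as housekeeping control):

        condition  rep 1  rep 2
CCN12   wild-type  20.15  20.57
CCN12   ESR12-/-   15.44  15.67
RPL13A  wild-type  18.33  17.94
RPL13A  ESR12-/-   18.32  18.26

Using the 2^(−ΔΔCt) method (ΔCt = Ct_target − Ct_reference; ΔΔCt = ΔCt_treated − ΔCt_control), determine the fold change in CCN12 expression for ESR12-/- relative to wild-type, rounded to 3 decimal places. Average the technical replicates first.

31.125

Mean Ct: CCN12 wild-type 20.360; CCN12 ESR12-/- 15.555; RPL13A wild-type 18.135; RPL13A ESR12-/- 18.290
ΔCt(wild-type) = 20.360 − 18.135 = 2.225
ΔCt(ESR12-/-) = 15.555 − 18.290 = -2.735
ΔΔCt = -2.735 − 2.225 = -4.960
Fold change = 2^(−(-4.960)) = 2^4.960 = 31.1250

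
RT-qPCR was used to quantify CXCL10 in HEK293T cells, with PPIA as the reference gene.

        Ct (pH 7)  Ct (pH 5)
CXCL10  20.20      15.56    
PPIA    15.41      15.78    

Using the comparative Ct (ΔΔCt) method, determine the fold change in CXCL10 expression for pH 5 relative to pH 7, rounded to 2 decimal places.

32.22

ΔCt(pH 7) = 20.200 − 15.410 = 4.790
ΔCt(pH 5) = 15.560 − 15.780 = -0.220
ΔΔCt = -0.220 − 4.790 = -5.010
Fold change = 2^(−(-5.010)) = 2^5.010 = 32.223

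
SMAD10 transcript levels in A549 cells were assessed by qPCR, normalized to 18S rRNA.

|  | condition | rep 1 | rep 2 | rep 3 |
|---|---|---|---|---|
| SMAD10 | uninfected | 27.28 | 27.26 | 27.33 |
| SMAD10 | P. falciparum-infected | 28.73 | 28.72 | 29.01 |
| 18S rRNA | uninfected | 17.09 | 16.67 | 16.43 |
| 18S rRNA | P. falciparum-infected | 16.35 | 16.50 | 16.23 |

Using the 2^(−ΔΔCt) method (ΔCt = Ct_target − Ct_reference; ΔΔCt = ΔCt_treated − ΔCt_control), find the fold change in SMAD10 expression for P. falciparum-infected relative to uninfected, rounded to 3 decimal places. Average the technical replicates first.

0.268

Mean Ct: SMAD10 uninfected 27.290; SMAD10 P. falciparum-infected 28.820; 18S rRNA uninfected 16.730; 18S rRNA P. falciparum-infected 16.360
ΔCt(uninfected) = 27.290 − 16.730 = 10.560
ΔCt(P. falciparum-infected) = 28.820 − 16.360 = 12.460
ΔΔCt = 12.460 − 10.560 = 1.900
Fold change = 2^(−1.900) = 0.2679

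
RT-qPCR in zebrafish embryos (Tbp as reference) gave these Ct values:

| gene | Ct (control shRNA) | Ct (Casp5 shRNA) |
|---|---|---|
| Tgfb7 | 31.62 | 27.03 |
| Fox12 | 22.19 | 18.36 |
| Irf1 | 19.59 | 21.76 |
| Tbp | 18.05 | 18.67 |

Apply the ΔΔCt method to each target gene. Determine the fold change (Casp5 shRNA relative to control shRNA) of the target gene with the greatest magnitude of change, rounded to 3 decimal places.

37.014

Tgfb7: ΔΔCt = (27.03−18.67) − (31.62−18.05) = 8.36 − 13.57 = -5.21; fold change = 2^5.21 = 37.014
Fox12: ΔΔCt = (18.36−18.67) − (22.19−18.05) = -0.31 − 4.14 = -4.45; fold change = 2^4.45 = 21.857
Irf1: ΔΔCt = (21.76−18.67) − (19.59−18.05) = 3.09 − 1.54 = 1.55; fold change = 2^-1.55 = 0.342
Tgfb7 has the largest |ΔΔCt| = 5.21.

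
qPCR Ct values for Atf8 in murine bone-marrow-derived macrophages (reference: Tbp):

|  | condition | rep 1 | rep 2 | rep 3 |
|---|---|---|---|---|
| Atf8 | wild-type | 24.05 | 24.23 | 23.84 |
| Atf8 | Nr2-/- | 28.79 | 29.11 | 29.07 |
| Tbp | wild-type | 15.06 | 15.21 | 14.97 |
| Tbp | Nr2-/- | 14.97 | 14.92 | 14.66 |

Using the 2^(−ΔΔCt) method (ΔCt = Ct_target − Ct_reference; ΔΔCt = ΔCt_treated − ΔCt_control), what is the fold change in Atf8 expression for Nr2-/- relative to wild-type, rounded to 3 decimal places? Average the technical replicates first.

Mean Ct: Atf8 wild-type 24.040; Atf8 Nr2-/- 28.990; Tbp wild-type 15.080; Tbp Nr2-/- 14.850
ΔCt(wild-type) = 24.040 − 15.080 = 8.960
ΔCt(Nr2-/-) = 28.990 − 14.850 = 14.140
ΔΔCt = 14.140 − 8.960 = 5.180
Fold change = 2^(−5.180) = 0.0276

0.028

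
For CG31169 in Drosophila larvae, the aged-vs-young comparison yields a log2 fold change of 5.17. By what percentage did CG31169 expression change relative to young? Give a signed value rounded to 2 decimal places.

Fold change = 2^(5.17) = 36.0019
Percent change = (FC − 1) × 100% = (36.0019 − 1) × 100 = 3500.19%

3500.19%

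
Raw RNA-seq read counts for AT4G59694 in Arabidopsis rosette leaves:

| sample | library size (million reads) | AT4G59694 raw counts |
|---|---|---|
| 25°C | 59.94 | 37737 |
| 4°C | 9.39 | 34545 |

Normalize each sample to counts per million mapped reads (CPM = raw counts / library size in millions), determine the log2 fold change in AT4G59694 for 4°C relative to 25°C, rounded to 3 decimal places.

2.547

CPM(25°C) = 37737 / 59.94 = 629.5796
CPM(4°C) = 34545 / 9.39 = 3678.9137
Fold change = 3678.9137 / 629.5796 = 5.84345
log2(5.84345) = 2.5468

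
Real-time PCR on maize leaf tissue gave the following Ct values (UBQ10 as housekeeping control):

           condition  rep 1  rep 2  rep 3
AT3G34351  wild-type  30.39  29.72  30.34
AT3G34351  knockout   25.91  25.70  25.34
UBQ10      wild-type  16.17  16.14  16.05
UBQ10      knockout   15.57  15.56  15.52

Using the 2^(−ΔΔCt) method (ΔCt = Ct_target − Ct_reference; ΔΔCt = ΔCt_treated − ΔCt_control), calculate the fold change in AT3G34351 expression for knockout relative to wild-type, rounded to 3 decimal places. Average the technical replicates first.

15.242

Mean Ct: AT3G34351 wild-type 30.150; AT3G34351 knockout 25.650; UBQ10 wild-type 16.120; UBQ10 knockout 15.550
ΔCt(wild-type) = 30.150 − 16.120 = 14.030
ΔCt(knockout) = 25.650 − 15.550 = 10.100
ΔΔCt = 10.100 − 14.030 = -3.930
Fold change = 2^(−(-3.930)) = 2^3.930 = 15.2422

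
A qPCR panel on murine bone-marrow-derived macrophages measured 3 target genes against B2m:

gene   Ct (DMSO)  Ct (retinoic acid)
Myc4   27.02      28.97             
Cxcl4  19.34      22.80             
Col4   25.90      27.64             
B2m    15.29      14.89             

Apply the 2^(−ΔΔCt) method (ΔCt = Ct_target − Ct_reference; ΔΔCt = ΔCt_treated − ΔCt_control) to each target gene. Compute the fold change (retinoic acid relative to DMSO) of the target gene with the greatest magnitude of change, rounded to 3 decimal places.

Myc4: ΔΔCt = (28.97−14.89) − (27.02−15.29) = 14.08 − 11.73 = 2.35; fold change = 2^-2.35 = 0.196
Cxcl4: ΔΔCt = (22.80−14.89) − (19.34−15.29) = 7.91 − 4.05 = 3.86; fold change = 2^-3.86 = 0.069
Col4: ΔΔCt = (27.64−14.89) − (25.90−15.29) = 12.75 − 10.61 = 2.14; fold change = 2^-2.14 = 0.227
Cxcl4 has the largest |ΔΔCt| = 3.86.

0.069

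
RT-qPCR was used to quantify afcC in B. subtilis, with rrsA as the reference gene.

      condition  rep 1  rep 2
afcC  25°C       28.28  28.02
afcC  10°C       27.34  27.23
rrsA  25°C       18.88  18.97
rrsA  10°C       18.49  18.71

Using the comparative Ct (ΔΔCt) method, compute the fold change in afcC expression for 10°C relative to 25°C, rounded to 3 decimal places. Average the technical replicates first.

1.454

Mean Ct: afcC 25°C 28.150; afcC 10°C 27.285; rrsA 25°C 18.925; rrsA 10°C 18.600
ΔCt(25°C) = 28.150 − 18.925 = 9.225
ΔCt(10°C) = 27.285 − 18.600 = 8.685
ΔΔCt = 8.685 − 9.225 = -0.540
Fold change = 2^(−(-0.540)) = 2^0.540 = 1.4540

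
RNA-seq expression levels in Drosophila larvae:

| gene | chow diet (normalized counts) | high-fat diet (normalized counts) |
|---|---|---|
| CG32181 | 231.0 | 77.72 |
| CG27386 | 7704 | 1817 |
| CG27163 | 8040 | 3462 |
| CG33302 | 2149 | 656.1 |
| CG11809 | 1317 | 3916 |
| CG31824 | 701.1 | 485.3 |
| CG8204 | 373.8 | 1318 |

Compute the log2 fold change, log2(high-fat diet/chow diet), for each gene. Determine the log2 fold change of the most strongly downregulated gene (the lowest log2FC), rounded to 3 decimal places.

-2.084

log2(77.72/231.0) = -1.572  (CG32181)
log2(1817/7704) = -2.084  (CG27386)
log2(3462/8040) = -1.216  (CG27163)
log2(656.1/2149) = -1.712  (CG33302)
log2(3916/1317) = 1.572  (CG11809)
log2(485.3/701.1) = -0.531  (CG31824)
log2(1318/373.8) = 1.818  (CG8204)
CG27386 is most strongly downregulated.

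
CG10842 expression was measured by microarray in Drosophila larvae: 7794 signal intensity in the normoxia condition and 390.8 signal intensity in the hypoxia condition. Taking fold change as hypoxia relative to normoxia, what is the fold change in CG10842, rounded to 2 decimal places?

0.05

Fold change = 390.8 / 7794 = 0.050
CG10842 is downregulated.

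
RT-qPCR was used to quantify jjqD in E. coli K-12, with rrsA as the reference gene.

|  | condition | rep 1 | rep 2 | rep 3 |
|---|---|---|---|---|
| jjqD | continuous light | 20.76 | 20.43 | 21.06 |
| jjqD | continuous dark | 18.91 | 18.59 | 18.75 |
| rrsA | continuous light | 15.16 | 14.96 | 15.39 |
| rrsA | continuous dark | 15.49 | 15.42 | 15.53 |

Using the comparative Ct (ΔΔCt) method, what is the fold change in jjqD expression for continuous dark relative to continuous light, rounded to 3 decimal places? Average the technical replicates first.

Mean Ct: jjqD continuous light 20.750; jjqD continuous dark 18.750; rrsA continuous light 15.170; rrsA continuous dark 15.480
ΔCt(continuous light) = 20.750 − 15.170 = 5.580
ΔCt(continuous dark) = 18.750 − 15.480 = 3.270
ΔΔCt = 3.270 − 5.580 = -2.310
Fold change = 2^(−(-2.310)) = 2^2.310 = 4.9588

4.959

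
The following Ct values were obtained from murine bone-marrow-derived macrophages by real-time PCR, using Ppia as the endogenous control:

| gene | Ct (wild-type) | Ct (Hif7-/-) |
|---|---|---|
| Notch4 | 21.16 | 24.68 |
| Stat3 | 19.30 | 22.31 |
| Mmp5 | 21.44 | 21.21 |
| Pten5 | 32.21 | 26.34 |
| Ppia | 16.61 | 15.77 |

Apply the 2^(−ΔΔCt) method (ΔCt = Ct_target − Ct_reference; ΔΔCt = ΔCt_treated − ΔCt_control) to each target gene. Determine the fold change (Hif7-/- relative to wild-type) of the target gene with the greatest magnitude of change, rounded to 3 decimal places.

32.672

Notch4: ΔΔCt = (24.68−15.77) − (21.16−16.61) = 8.91 − 4.55 = 4.36; fold change = 2^-4.36 = 0.049
Stat3: ΔΔCt = (22.31−15.77) − (19.30−16.61) = 6.54 − 2.69 = 3.85; fold change = 2^-3.85 = 0.069
Mmp5: ΔΔCt = (21.21−15.77) − (21.44−16.61) = 5.44 − 4.83 = 0.61; fold change = 2^-0.61 = 0.655
Pten5: ΔΔCt = (26.34−15.77) − (32.21−16.61) = 10.57 − 15.60 = -5.03; fold change = 2^5.03 = 32.672
Pten5 has the largest |ΔΔCt| = 5.03.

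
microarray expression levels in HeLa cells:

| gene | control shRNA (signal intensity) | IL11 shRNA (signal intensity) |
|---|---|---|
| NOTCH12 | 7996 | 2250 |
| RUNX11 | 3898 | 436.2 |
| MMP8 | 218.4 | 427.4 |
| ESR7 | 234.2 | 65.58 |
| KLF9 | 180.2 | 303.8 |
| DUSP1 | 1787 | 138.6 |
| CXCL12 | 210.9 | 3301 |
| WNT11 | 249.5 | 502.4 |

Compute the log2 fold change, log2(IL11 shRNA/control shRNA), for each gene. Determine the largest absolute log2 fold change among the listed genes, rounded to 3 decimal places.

log2(2250/7996) = -1.829  (NOTCH12)
log2(436.2/3898) = -3.160  (RUNX11)
log2(427.4/218.4) = 0.969  (MMP8)
log2(65.58/234.2) = -1.836  (ESR7)
log2(303.8/180.2) = 0.754  (KLF9)
log2(138.6/1787) = -3.689  (DUSP1)
log2(3301/210.9) = 3.968  (CXCL12)
log2(502.4/249.5) = 1.010  (WNT11)
The largest magnitude belongs to CXCL12.

3.968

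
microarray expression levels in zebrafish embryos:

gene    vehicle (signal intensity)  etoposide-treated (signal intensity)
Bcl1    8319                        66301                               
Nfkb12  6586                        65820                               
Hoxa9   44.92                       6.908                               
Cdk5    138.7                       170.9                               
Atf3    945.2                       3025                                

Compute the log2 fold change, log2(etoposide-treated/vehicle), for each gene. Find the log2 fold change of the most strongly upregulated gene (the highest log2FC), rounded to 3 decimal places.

log2(66301/8319) = 2.995  (Bcl1)
log2(65820/6586) = 3.321  (Nfkb12)
log2(6.908/44.92) = -2.701  (Hoxa9)
log2(170.9/138.7) = 0.301  (Cdk5)
log2(3025/945.2) = 1.678  (Atf3)
Nfkb12 is most strongly upregulated.

3.321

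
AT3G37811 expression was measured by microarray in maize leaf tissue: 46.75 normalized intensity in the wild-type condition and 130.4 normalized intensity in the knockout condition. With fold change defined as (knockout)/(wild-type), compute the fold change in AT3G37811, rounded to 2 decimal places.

2.79

Fold change = 130.4 / 46.75 = 2.789
AT3G37811 is upregulated.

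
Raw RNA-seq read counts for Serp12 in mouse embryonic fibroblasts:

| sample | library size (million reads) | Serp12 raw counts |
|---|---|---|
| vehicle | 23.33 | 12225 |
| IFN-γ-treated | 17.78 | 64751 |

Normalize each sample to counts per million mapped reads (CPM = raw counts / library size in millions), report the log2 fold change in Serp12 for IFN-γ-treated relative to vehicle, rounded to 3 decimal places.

2.797

CPM(vehicle) = 12225 / 23.33 = 524.0034
CPM(IFN-γ-treated) = 64751 / 17.78 = 3641.7885
Fold change = 3641.7885 / 524.0034 = 6.94993
log2(6.94993) = 2.7970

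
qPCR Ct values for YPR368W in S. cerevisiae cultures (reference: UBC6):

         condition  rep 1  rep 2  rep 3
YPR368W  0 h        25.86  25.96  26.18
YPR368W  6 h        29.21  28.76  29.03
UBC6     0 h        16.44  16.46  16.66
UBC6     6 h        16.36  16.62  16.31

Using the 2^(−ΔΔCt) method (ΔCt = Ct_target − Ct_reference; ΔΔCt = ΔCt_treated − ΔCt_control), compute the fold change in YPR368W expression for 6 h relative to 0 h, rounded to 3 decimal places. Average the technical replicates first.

Mean Ct: YPR368W 0 h 26.000; YPR368W 6 h 29.000; UBC6 0 h 16.520; UBC6 6 h 16.430
ΔCt(0 h) = 26.000 − 16.520 = 9.480
ΔCt(6 h) = 29.000 − 16.430 = 12.570
ΔΔCt = 12.570 − 9.480 = 3.090
Fold change = 2^(−3.090) = 0.1174

0.117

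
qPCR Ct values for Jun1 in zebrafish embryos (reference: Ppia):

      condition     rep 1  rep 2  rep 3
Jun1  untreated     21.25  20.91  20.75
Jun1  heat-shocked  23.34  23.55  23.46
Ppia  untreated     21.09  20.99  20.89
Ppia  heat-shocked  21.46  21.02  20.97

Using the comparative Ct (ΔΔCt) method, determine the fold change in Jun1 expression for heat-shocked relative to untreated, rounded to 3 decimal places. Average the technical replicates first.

0.200

Mean Ct: Jun1 untreated 20.970; Jun1 heat-shocked 23.450; Ppia untreated 20.990; Ppia heat-shocked 21.150
ΔCt(untreated) = 20.970 − 20.990 = -0.020
ΔCt(heat-shocked) = 23.450 − 21.150 = 2.300
ΔΔCt = 2.300 − (-0.020) = 2.320
Fold change = 2^(−2.320) = 0.2003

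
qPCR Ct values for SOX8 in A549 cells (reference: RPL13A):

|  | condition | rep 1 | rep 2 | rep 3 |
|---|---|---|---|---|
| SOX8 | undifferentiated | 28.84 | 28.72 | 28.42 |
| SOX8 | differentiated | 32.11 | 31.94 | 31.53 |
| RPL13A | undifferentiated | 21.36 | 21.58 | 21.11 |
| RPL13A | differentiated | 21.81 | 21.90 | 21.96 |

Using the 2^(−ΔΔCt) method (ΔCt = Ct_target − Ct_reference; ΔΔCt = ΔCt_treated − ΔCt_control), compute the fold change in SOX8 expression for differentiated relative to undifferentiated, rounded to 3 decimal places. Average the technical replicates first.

0.158

Mean Ct: SOX8 undifferentiated 28.660; SOX8 differentiated 31.860; RPL13A undifferentiated 21.350; RPL13A differentiated 21.890
ΔCt(undifferentiated) = 28.660 − 21.350 = 7.310
ΔCt(differentiated) = 31.860 − 21.890 = 9.970
ΔΔCt = 9.970 − 7.310 = 2.660
Fold change = 2^(−2.660) = 0.1582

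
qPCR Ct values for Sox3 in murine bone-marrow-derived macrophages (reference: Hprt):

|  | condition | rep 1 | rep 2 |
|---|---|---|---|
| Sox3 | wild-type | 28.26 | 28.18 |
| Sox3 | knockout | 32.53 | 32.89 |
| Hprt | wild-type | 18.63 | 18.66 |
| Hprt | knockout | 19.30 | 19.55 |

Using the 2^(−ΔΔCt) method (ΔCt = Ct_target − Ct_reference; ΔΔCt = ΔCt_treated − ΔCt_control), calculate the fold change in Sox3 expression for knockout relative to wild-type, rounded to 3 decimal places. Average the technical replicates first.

Mean Ct: Sox3 wild-type 28.220; Sox3 knockout 32.710; Hprt wild-type 18.645; Hprt knockout 19.425
ΔCt(wild-type) = 28.220 − 18.645 = 9.575
ΔCt(knockout) = 32.710 − 19.425 = 13.285
ΔΔCt = 13.285 − 9.575 = 3.710
Fold change = 2^(−3.710) = 0.0764

0.076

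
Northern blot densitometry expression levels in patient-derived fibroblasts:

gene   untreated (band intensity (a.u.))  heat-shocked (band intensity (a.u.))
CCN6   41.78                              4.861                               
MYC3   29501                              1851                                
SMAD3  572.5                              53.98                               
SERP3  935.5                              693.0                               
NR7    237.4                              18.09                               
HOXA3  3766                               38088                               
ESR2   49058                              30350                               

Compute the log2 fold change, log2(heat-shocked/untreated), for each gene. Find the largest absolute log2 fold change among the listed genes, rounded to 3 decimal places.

log2(4.861/41.78) = -3.103  (CCN6)
log2(1851/29501) = -3.994  (MYC3)
log2(53.98/572.5) = -3.407  (SMAD3)
log2(693.0/935.5) = -0.433  (SERP3)
log2(18.09/237.4) = -3.714  (NR7)
log2(38088/3766) = 3.338  (HOXA3)
log2(30350/49058) = -0.693  (ESR2)
The largest magnitude belongs to MYC3.

3.994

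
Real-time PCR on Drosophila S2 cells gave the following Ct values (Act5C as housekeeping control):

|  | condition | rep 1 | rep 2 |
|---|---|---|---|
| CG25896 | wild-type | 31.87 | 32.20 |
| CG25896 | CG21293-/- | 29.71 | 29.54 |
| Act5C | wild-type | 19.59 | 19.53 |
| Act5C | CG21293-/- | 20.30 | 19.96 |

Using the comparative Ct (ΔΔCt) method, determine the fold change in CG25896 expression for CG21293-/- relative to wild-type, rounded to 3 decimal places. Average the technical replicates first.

Mean Ct: CG25896 wild-type 32.035; CG25896 CG21293-/- 29.625; Act5C wild-type 19.560; Act5C CG21293-/- 20.130
ΔCt(wild-type) = 32.035 − 19.560 = 12.475
ΔCt(CG21293-/-) = 29.625 − 20.130 = 9.495
ΔΔCt = 9.495 − 12.475 = -2.980
Fold change = 2^(−(-2.980)) = 2^2.980 = 7.8899

7.890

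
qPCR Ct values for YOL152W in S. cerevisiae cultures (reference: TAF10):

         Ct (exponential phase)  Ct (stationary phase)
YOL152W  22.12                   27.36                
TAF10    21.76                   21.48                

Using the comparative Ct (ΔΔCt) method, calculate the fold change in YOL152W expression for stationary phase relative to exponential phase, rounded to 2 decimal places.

ΔCt(exponential phase) = 22.120 − 21.760 = 0.360
ΔCt(stationary phase) = 27.360 − 21.480 = 5.880
ΔΔCt = 5.880 − 0.360 = 5.520
Fold change = 2^(−5.520) = 0.022

0.02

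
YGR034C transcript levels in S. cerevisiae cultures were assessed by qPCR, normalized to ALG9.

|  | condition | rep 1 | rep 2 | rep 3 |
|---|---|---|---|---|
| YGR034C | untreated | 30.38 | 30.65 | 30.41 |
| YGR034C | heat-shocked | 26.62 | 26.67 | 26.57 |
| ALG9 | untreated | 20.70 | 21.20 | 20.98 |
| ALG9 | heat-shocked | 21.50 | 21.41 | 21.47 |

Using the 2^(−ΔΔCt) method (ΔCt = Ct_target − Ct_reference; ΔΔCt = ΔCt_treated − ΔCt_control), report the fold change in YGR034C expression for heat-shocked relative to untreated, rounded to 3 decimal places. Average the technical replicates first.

20.535

Mean Ct: YGR034C untreated 30.480; YGR034C heat-shocked 26.620; ALG9 untreated 20.960; ALG9 heat-shocked 21.460
ΔCt(untreated) = 30.480 − 20.960 = 9.520
ΔCt(heat-shocked) = 26.620 − 21.460 = 5.160
ΔΔCt = 5.160 − 9.520 = -4.360
Fold change = 2^(−(-4.360)) = 2^4.360 = 20.5348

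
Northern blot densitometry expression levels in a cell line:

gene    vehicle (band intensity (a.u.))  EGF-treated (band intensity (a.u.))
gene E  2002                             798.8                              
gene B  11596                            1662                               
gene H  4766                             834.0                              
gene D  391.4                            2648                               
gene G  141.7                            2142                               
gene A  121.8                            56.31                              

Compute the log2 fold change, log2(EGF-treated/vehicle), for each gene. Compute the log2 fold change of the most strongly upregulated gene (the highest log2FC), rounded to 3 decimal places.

3.918

log2(798.8/2002) = -1.326  (gene E)
log2(1662/11596) = -2.803  (gene B)
log2(834.0/4766) = -2.515  (gene H)
log2(2648/391.4) = 2.758  (gene D)
log2(2142/141.7) = 3.918  (gene G)
log2(56.31/121.8) = -1.113  (gene A)
gene G is most strongly upregulated.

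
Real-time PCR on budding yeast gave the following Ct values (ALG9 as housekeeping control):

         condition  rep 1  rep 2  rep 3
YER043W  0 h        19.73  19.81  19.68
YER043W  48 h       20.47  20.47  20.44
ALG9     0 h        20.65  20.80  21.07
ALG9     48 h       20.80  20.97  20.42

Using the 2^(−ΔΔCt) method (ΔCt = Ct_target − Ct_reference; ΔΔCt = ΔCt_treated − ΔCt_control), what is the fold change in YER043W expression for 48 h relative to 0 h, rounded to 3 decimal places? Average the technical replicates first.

0.563

Mean Ct: YER043W 0 h 19.740; YER043W 48 h 20.460; ALG9 0 h 20.840; ALG9 48 h 20.730
ΔCt(0 h) = 19.740 − 20.840 = -1.100
ΔCt(48 h) = 20.460 − 20.730 = -0.270
ΔΔCt = -0.270 − (-1.100) = 0.830
Fold change = 2^(−0.830) = 0.5625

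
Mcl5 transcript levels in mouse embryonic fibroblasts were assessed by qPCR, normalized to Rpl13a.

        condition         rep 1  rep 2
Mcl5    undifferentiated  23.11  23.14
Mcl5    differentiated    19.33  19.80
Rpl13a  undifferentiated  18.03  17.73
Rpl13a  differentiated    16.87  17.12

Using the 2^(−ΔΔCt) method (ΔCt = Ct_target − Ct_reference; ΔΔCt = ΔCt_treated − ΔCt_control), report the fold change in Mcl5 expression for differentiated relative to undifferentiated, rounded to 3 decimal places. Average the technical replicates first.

Mean Ct: Mcl5 undifferentiated 23.125; Mcl5 differentiated 19.565; Rpl13a undifferentiated 17.880; Rpl13a differentiated 16.995
ΔCt(undifferentiated) = 23.125 − 17.880 = 5.245
ΔCt(differentiated) = 19.565 − 16.995 = 2.570
ΔΔCt = 2.570 − 5.245 = -2.675
Fold change = 2^(−(-2.675)) = 2^2.675 = 6.3864

6.386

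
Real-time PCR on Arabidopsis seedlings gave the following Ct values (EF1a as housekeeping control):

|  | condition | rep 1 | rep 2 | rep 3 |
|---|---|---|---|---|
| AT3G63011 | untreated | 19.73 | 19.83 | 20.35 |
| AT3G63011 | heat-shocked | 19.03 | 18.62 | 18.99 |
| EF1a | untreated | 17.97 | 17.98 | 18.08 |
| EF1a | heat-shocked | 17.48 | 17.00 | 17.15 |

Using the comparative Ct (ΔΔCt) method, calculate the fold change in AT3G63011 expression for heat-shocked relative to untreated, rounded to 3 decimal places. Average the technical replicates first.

Mean Ct: AT3G63011 untreated 19.970; AT3G63011 heat-shocked 18.880; EF1a untreated 18.010; EF1a heat-shocked 17.210
ΔCt(untreated) = 19.970 − 18.010 = 1.960
ΔCt(heat-shocked) = 18.880 − 17.210 = 1.670
ΔΔCt = 1.670 − 1.960 = -0.290
Fold change = 2^(−(-0.290)) = 2^0.290 = 1.2226

1.223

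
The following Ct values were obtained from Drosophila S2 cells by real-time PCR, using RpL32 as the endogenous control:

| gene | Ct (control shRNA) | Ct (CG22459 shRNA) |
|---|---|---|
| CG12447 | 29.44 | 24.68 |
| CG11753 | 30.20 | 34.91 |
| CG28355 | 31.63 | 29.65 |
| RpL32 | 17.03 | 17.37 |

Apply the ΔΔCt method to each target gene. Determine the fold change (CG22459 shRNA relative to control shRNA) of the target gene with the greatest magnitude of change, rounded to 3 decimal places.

34.297

CG12447: ΔΔCt = (24.68−17.37) − (29.44−17.03) = 7.31 − 12.41 = -5.10; fold change = 2^5.10 = 34.297
CG11753: ΔΔCt = (34.91−17.37) − (30.20−17.03) = 17.54 − 13.17 = 4.37; fold change = 2^-4.37 = 0.048
CG28355: ΔΔCt = (29.65−17.37) − (31.63−17.03) = 12.28 − 14.60 = -2.32; fold change = 2^2.32 = 4.993
CG12447 has the largest |ΔΔCt| = 5.10.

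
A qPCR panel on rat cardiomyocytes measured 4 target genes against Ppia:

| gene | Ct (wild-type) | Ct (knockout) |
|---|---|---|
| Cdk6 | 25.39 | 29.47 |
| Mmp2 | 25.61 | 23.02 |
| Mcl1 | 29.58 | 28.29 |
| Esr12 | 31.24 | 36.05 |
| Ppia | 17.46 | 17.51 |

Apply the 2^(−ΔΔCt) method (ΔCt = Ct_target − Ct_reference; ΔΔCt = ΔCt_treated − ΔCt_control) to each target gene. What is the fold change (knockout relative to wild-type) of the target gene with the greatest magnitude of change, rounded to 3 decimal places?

Cdk6: ΔΔCt = (29.47−17.51) − (25.39−17.46) = 11.96 − 7.93 = 4.03; fold change = 2^-4.03 = 0.061
Mmp2: ΔΔCt = (23.02−17.51) − (25.61−17.46) = 5.51 − 8.15 = -2.64; fold change = 2^2.64 = 6.233
Mcl1: ΔΔCt = (28.29−17.51) − (29.58−17.46) = 10.78 − 12.12 = -1.34; fold change = 2^1.34 = 2.532
Esr12: ΔΔCt = (36.05−17.51) − (31.24−17.46) = 18.54 − 13.78 = 4.76; fold change = 2^-4.76 = 0.037
Esr12 has the largest |ΔΔCt| = 4.76.

0.037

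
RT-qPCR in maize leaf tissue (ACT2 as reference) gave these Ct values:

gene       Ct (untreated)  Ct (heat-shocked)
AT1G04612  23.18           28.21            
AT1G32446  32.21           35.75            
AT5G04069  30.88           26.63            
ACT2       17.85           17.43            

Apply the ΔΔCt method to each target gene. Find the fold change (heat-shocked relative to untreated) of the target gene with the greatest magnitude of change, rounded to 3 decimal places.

0.023

AT1G04612: ΔΔCt = (28.21−17.43) − (23.18−17.85) = 10.78 − 5.33 = 5.45; fold change = 2^-5.45 = 0.023
AT1G32446: ΔΔCt = (35.75−17.43) − (32.21−17.85) = 18.32 − 14.36 = 3.96; fold change = 2^-3.96 = 0.064
AT5G04069: ΔΔCt = (26.63−17.43) − (30.88−17.85) = 9.20 − 13.03 = -3.83; fold change = 2^3.83 = 14.221
AT1G04612 has the largest |ΔΔCt| = 5.45.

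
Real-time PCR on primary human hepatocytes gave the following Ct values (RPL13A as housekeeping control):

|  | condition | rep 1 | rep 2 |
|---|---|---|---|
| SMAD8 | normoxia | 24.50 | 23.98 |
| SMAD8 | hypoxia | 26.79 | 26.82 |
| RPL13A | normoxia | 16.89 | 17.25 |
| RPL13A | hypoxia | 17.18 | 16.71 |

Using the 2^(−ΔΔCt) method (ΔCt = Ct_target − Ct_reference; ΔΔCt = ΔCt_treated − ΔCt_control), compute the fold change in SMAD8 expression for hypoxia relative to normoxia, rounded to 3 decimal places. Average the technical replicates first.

0.155

Mean Ct: SMAD8 normoxia 24.240; SMAD8 hypoxia 26.805; RPL13A normoxia 17.070; RPL13A hypoxia 16.945
ΔCt(normoxia) = 24.240 − 17.070 = 7.170
ΔCt(hypoxia) = 26.805 − 16.945 = 9.860
ΔΔCt = 9.860 − 7.170 = 2.690
Fold change = 2^(−2.690) = 0.1550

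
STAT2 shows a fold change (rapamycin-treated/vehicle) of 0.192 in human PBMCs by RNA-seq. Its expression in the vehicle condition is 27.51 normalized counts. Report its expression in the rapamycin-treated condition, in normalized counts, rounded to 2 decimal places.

rapamycin-treated expression = 27.51 × 0.192 = 5.28

5.28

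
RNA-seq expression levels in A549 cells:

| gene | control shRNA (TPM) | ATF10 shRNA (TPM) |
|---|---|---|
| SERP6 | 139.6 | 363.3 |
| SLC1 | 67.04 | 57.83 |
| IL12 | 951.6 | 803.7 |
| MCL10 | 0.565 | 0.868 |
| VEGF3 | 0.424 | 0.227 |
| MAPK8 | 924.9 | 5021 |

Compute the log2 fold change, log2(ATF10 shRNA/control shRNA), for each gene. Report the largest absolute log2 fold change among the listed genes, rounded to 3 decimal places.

2.441

log2(363.3/139.6) = 1.380  (SERP6)
log2(57.83/67.04) = -0.213  (SLC1)
log2(803.7/951.6) = -0.244  (IL12)
log2(0.868/0.565) = 0.619  (MCL10)
log2(0.227/0.424) = -0.901  (VEGF3)
log2(5021/924.9) = 2.441  (MAPK8)
The largest magnitude belongs to MAPK8.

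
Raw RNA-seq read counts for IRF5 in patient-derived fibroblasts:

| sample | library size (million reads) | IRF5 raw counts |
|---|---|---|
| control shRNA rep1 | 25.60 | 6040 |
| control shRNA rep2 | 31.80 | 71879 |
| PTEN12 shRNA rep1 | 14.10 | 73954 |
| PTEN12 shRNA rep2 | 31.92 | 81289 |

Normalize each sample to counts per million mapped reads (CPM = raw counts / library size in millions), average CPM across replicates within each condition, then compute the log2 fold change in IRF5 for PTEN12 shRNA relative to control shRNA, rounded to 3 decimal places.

CPM(control shRNA rep1) = 6040 / 25.60 = 235.9375
CPM(control shRNA rep2) = 71879 / 31.80 = 2260.3459
CPM(PTEN12 shRNA rep1) = 73954 / 14.10 = 5244.9645
CPM(PTEN12 shRNA rep2) = 81289 / 31.92 = 2546.6479
mean CPM(control shRNA) = 1248.1417; mean CPM(PTEN12 shRNA) = 3895.8062
Fold change = 3895.8062 / 1248.1417 = 3.12129
log2(3.12129) = 1.6421

1.642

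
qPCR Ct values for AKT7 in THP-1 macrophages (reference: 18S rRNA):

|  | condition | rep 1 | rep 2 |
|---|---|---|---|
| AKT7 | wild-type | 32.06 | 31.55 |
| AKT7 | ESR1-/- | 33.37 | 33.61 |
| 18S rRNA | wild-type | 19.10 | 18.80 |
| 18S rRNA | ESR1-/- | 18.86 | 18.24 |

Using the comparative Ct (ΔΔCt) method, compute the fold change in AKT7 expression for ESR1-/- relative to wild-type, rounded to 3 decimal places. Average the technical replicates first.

0.236

Mean Ct: AKT7 wild-type 31.805; AKT7 ESR1-/- 33.490; 18S rRNA wild-type 18.950; 18S rRNA ESR1-/- 18.550
ΔCt(wild-type) = 31.805 − 18.950 = 12.855
ΔCt(ESR1-/-) = 33.490 − 18.550 = 14.940
ΔΔCt = 14.940 − 12.855 = 2.085
Fold change = 2^(−2.085) = 0.2357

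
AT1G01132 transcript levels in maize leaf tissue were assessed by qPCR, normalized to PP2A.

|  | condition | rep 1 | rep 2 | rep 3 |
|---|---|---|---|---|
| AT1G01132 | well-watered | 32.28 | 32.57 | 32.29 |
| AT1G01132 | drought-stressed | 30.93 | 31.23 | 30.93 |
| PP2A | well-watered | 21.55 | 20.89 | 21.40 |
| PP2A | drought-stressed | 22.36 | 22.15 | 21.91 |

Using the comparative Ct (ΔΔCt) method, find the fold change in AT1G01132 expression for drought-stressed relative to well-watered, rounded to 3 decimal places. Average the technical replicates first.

Mean Ct: AT1G01132 well-watered 32.380; AT1G01132 drought-stressed 31.030; PP2A well-watered 21.280; PP2A drought-stressed 22.140
ΔCt(well-watered) = 32.380 − 21.280 = 11.100
ΔCt(drought-stressed) = 31.030 − 22.140 = 8.890
ΔΔCt = 8.890 − 11.100 = -2.210
Fold change = 2^(−(-2.210)) = 2^2.210 = 4.6268

4.627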